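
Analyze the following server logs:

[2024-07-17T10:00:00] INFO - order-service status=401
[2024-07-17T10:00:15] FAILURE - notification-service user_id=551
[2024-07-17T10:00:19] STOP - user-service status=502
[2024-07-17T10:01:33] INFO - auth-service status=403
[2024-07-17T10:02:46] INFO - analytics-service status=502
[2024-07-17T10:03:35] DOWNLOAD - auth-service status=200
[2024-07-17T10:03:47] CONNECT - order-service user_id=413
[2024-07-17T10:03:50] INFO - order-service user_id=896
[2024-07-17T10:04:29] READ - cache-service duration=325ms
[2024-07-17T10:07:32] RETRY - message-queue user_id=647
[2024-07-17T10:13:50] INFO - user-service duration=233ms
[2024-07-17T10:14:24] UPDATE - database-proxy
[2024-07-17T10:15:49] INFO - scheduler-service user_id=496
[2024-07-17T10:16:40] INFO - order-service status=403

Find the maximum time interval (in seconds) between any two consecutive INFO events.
600

To find the longest gap:

1. Extract all INFO events in chronological order
2. Calculate time differences between consecutive events
3. Find the maximum difference
4. Longest gap: 600 seconds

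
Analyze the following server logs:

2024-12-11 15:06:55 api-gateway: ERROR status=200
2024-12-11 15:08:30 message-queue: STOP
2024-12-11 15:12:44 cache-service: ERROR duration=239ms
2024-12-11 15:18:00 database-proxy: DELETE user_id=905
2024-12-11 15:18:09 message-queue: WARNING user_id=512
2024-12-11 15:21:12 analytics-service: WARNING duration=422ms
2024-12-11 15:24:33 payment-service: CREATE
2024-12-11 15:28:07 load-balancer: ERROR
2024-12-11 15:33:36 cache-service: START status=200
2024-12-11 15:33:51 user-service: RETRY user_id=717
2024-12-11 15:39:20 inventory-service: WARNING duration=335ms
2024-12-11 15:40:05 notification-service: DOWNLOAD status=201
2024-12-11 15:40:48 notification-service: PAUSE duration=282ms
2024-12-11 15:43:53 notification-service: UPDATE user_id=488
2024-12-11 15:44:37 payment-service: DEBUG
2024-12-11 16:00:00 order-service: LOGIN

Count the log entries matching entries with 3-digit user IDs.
4

To find matching entries:

1. Pattern to match: entries with 3-digit user IDs
2. Scan each log entry for the pattern
3. Count matches: 4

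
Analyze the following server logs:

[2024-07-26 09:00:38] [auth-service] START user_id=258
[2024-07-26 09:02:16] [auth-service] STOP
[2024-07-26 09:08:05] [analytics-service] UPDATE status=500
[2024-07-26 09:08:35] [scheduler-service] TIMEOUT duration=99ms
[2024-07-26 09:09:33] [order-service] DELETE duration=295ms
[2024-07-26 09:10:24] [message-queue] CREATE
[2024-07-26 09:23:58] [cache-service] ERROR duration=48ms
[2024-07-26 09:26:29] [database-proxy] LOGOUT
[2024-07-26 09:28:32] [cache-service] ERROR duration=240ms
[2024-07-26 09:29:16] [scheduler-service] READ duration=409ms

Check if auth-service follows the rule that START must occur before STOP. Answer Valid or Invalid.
Valid

To validate ordering:

1. Required order: START → STOP
2. Rule: START must occur before STOP
3. Check actual order of events for auth-service
4. Result: Valid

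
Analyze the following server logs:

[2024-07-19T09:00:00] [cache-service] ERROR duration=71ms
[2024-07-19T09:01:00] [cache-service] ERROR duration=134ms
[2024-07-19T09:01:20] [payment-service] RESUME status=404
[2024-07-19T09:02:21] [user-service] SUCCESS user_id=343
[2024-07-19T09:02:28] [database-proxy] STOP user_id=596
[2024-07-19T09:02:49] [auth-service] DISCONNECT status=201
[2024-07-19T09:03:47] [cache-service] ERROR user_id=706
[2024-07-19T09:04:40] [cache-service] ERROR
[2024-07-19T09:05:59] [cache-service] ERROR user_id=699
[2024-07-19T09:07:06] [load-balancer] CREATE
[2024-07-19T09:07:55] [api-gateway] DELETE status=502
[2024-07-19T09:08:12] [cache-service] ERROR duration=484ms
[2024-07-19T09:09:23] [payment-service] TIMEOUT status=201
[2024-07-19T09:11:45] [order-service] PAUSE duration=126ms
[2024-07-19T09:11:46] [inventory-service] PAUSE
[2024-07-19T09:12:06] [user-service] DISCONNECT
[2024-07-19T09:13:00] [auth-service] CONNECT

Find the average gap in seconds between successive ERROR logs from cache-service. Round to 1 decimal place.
98.4

To calculate average interval:

1. Find all ERROR events for cache-service in order
2. Calculate time gaps between consecutive events
3. Compute mean of gaps: 492 / 5 = 98.4 seconds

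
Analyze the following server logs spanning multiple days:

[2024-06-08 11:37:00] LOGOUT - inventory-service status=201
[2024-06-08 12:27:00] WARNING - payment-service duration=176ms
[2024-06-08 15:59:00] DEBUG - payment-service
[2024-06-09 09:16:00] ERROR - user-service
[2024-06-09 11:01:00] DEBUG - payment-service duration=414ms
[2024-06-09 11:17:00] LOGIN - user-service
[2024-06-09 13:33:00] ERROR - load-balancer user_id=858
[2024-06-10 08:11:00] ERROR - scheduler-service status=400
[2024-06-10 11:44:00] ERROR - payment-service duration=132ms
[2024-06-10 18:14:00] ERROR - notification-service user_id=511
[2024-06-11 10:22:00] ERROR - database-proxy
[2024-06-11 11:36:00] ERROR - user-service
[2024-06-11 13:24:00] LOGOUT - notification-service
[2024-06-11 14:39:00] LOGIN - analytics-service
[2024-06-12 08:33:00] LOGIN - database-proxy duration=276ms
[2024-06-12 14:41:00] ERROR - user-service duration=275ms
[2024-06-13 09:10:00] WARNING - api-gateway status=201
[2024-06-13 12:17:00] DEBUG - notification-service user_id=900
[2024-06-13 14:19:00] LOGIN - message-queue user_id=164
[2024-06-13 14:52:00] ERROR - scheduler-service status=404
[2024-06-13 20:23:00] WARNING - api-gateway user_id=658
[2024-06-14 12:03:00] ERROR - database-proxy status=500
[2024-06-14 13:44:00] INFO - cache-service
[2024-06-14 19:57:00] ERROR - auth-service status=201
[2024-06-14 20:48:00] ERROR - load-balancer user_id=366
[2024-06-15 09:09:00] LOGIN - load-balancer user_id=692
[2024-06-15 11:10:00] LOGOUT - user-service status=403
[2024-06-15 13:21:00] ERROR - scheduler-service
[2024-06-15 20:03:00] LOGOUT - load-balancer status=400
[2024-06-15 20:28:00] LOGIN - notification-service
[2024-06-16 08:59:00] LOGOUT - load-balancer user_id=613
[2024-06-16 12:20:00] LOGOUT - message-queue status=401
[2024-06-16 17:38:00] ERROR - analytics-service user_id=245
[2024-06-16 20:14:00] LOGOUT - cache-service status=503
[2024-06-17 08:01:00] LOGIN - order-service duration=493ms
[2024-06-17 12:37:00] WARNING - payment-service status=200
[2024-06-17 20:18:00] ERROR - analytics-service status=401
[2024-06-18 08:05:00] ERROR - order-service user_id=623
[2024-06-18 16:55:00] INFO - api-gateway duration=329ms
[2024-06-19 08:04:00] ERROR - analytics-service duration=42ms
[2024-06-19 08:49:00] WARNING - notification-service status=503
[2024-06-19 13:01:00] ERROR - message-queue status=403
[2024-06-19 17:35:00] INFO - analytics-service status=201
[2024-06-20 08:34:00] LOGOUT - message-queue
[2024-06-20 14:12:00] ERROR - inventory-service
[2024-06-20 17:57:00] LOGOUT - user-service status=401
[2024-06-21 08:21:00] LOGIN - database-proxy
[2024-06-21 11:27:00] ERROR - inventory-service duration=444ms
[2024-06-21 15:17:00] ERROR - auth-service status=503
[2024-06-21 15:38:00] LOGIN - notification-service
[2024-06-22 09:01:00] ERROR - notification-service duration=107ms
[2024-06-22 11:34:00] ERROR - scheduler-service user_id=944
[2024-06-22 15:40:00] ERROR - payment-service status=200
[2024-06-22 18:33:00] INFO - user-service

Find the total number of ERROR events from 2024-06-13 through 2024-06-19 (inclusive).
10

To filter by date range:

1. Date range: 2024-06-13 through 2024-06-19, both dates inclusive
2. Filter for ERROR events whose date falls in this range
3. Count matching events: 10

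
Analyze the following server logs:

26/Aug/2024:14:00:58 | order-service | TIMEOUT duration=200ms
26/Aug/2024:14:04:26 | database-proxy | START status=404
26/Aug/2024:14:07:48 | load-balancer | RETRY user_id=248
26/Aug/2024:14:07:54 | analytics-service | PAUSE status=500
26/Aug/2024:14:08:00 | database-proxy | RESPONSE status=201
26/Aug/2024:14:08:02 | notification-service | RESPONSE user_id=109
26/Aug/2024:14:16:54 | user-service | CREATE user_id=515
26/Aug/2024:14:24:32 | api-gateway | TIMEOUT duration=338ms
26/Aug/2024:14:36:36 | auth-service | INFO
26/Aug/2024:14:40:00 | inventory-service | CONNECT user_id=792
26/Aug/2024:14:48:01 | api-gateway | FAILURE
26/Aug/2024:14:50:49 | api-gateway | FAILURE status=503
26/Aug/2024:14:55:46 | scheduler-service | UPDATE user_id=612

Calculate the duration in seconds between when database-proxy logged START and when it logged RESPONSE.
214

To find the time between events:

1. Locate the first START event for database-proxy: 26/Aug/2024:14:04:26
2. Locate the first RESPONSE event for database-proxy: 26/Aug/2024:14:08:00
3. Calculate the difference: 26/Aug/2024:14:08:00 - 26/Aug/2024:14:04:26 = 214 seconds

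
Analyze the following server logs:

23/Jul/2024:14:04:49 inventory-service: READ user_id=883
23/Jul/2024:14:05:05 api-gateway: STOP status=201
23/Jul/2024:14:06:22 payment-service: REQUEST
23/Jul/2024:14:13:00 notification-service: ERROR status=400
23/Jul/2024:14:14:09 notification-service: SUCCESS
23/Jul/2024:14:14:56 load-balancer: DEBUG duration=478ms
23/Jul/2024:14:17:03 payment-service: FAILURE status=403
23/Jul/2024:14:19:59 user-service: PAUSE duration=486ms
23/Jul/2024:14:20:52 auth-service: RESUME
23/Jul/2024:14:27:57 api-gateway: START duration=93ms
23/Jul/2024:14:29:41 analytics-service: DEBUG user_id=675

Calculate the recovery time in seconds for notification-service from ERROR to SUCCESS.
69

To calculate recovery time:

1. Find ERROR event for notification-service: 23/Jul/2024:14:13:00
2. Find next SUCCESS event for notification-service: 23/Jul/2024:14:14:09
3. Recovery time: 23/Jul/2024:14:14:09 - 23/Jul/2024:14:13:00 = 69 seconds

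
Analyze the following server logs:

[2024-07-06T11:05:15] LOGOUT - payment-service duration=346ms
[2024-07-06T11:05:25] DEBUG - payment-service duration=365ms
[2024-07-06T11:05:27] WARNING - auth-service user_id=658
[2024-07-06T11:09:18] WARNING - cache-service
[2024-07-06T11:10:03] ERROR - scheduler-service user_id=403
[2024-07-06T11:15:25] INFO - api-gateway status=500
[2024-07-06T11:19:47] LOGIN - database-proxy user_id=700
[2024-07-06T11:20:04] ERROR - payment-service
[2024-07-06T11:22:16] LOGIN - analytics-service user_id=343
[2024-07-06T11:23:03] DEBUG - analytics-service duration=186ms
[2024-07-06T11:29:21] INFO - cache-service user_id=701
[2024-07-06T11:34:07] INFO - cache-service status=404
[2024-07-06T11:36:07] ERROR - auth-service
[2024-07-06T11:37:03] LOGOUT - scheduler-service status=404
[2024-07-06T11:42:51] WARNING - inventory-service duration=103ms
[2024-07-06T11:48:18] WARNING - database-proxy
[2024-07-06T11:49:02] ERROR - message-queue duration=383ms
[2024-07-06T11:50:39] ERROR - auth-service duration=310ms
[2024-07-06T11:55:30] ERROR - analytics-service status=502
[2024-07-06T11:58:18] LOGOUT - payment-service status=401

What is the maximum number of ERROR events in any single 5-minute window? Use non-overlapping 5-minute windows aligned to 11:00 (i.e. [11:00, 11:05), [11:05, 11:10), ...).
1

To find the burst window:

1. Divide the log period into non-overlapping 5-minute windows starting at 11:00
2. Count ERROR events in each window
3. Find the window with maximum count
4. Maximum events in a window: 1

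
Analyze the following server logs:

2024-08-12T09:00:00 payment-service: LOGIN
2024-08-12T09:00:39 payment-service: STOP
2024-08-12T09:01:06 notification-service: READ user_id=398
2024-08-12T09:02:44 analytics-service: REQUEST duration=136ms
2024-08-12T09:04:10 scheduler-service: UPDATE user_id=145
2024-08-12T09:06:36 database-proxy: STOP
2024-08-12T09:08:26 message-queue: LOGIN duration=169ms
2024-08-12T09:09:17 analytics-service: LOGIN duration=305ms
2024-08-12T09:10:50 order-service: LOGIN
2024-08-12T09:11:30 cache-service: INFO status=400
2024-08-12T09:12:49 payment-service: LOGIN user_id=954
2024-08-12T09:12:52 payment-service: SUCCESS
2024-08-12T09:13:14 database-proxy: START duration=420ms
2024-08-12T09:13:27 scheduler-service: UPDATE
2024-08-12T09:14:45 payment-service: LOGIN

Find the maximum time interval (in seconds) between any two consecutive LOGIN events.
506

To find the longest gap:

1. Extract all LOGIN events in chronological order
2. Calculate time differences between consecutive events
3. Find the maximum difference
4. Longest gap: 506 seconds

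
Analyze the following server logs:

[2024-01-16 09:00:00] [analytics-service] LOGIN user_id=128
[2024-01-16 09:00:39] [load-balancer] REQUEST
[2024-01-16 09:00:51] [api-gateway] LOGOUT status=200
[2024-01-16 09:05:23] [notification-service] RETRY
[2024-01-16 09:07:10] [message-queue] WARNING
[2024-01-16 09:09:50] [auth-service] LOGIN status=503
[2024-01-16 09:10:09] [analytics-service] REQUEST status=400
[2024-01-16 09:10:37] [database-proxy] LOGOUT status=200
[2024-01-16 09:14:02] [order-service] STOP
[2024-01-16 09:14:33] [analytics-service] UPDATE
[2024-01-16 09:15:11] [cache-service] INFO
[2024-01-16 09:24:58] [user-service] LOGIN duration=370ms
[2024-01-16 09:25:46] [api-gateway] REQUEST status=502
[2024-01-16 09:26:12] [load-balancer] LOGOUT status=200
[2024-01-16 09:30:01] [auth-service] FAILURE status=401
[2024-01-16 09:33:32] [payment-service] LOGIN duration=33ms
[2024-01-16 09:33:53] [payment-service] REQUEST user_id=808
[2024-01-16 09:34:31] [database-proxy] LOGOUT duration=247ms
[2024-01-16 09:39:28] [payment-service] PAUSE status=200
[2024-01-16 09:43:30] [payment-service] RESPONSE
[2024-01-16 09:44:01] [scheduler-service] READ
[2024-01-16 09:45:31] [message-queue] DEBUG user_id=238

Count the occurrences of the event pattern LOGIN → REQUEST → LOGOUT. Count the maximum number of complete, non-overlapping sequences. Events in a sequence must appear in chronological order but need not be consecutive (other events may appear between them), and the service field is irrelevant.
4

To count sequences:

1. Look for pattern: LOGIN → REQUEST → LOGOUT
2. Greedily scan the log in chronological order, matching each sequence element in turn (ignoring service)
3. Each time the full pattern completes, increment the count and restart matching from the next event
4. Complete non-overlapping sequences found: 4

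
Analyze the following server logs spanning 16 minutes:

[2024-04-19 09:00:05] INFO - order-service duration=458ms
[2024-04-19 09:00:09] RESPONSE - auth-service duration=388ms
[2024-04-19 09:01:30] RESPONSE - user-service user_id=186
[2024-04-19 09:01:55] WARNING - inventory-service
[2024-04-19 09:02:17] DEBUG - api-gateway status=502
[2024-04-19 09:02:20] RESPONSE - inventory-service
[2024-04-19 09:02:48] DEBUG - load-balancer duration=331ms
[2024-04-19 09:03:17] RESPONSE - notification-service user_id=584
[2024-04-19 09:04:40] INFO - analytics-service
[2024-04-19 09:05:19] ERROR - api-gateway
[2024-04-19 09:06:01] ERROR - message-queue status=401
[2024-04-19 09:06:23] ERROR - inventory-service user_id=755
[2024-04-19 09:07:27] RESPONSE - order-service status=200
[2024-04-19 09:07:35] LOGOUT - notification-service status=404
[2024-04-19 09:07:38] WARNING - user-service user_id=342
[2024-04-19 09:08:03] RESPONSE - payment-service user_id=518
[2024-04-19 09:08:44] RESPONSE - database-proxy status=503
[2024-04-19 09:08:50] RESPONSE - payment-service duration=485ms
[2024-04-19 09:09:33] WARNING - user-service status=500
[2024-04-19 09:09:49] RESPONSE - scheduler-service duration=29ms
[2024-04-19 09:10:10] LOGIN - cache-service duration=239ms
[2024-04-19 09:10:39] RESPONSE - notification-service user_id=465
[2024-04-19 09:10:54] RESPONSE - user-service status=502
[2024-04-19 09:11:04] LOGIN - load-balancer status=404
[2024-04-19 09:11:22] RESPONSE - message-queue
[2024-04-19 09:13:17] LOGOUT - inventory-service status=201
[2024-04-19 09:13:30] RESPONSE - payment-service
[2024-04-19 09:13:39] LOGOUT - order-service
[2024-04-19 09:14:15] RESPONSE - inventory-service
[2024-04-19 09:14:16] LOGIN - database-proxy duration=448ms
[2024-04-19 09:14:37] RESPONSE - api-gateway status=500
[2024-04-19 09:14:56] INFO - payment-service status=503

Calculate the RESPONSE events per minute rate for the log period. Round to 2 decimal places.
0.94

To calculate the rate:

1. Count total RESPONSE events: 15
2. Total time period: 16 minutes
3. Rate = 15 / 16 = 0.94 events per minute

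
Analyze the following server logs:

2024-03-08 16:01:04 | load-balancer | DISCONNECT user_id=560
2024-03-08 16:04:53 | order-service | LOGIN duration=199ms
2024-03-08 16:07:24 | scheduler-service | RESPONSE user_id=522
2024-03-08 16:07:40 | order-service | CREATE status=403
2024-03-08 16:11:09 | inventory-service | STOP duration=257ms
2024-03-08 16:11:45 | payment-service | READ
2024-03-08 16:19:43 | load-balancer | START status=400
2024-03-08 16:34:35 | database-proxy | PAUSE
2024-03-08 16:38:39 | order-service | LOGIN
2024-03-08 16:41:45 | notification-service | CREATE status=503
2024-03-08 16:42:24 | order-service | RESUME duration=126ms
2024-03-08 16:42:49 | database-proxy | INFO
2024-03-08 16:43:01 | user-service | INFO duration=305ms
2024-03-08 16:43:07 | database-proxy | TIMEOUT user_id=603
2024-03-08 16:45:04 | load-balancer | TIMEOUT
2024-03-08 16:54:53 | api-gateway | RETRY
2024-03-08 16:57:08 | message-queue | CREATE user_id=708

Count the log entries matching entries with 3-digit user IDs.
4

To find matching entries:

1. Pattern to match: entries with 3-digit user IDs
2. Scan each log entry for the pattern
3. Count matches: 4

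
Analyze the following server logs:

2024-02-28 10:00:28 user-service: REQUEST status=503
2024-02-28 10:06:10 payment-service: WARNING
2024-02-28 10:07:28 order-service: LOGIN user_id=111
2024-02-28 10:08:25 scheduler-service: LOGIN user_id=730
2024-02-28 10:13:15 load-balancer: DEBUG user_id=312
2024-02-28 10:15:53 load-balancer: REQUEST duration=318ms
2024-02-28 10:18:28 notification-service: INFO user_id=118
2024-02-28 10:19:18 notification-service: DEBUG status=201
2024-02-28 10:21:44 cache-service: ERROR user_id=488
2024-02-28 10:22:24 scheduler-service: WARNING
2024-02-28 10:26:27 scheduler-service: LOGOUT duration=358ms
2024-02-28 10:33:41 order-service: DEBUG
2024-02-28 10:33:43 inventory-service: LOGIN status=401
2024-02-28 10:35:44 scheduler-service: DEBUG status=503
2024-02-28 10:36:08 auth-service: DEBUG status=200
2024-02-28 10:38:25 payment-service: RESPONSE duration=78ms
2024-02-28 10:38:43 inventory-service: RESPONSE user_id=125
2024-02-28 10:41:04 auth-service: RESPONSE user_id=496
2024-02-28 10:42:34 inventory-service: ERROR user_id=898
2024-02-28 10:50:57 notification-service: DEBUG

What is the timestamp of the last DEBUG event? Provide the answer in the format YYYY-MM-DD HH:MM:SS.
2024-02-28 10:50:57

To find the last event:

1. Filter for all DEBUG events
2. Sort by timestamp
3. Select the last one
4. Timestamp: 2024-02-28 10:50:57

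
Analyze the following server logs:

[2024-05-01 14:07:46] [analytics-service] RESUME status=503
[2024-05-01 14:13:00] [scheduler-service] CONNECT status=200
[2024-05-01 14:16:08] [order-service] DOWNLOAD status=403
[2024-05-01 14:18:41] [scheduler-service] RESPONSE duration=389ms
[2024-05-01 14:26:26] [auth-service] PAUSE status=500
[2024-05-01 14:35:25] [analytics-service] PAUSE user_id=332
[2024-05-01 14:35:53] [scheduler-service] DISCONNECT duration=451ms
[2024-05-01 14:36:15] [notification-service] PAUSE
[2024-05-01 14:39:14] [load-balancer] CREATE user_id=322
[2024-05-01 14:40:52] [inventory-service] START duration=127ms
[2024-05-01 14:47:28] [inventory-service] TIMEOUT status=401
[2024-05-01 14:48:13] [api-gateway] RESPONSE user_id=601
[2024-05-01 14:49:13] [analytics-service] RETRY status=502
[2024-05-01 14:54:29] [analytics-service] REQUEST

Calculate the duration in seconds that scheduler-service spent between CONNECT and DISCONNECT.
1373

To calculate state duration:

1. Find CONNECT event for scheduler-service: 2024-05-01 14:13:00
2. Find DISCONNECT event for scheduler-service: 2024-05-01 14:35:53
3. Calculate duration: 2024-05-01 14:35:53 - 2024-05-01 14:13:00 = 1373 seconds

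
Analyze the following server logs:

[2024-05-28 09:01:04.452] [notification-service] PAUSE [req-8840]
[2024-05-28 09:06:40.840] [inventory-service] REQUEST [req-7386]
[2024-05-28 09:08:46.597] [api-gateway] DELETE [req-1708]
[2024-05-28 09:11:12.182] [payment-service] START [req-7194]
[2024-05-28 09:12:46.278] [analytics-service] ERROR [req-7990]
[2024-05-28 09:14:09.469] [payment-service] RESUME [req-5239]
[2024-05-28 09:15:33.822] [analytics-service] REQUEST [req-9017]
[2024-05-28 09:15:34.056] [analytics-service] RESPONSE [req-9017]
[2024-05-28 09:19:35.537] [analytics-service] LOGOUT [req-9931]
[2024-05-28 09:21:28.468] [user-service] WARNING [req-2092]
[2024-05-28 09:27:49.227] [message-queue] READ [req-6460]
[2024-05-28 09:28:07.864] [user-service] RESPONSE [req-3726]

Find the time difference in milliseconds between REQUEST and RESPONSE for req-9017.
234

To calculate latency:

1. Find REQUEST with id req-9017: 2024-05-28 09:15:33.822
2. Find RESPONSE with id req-9017: 2024-05-28 09:15:34.056
3. Latency: 2024-05-28 09:15:34.056 - 2024-05-28 09:15:33.822 = 234ms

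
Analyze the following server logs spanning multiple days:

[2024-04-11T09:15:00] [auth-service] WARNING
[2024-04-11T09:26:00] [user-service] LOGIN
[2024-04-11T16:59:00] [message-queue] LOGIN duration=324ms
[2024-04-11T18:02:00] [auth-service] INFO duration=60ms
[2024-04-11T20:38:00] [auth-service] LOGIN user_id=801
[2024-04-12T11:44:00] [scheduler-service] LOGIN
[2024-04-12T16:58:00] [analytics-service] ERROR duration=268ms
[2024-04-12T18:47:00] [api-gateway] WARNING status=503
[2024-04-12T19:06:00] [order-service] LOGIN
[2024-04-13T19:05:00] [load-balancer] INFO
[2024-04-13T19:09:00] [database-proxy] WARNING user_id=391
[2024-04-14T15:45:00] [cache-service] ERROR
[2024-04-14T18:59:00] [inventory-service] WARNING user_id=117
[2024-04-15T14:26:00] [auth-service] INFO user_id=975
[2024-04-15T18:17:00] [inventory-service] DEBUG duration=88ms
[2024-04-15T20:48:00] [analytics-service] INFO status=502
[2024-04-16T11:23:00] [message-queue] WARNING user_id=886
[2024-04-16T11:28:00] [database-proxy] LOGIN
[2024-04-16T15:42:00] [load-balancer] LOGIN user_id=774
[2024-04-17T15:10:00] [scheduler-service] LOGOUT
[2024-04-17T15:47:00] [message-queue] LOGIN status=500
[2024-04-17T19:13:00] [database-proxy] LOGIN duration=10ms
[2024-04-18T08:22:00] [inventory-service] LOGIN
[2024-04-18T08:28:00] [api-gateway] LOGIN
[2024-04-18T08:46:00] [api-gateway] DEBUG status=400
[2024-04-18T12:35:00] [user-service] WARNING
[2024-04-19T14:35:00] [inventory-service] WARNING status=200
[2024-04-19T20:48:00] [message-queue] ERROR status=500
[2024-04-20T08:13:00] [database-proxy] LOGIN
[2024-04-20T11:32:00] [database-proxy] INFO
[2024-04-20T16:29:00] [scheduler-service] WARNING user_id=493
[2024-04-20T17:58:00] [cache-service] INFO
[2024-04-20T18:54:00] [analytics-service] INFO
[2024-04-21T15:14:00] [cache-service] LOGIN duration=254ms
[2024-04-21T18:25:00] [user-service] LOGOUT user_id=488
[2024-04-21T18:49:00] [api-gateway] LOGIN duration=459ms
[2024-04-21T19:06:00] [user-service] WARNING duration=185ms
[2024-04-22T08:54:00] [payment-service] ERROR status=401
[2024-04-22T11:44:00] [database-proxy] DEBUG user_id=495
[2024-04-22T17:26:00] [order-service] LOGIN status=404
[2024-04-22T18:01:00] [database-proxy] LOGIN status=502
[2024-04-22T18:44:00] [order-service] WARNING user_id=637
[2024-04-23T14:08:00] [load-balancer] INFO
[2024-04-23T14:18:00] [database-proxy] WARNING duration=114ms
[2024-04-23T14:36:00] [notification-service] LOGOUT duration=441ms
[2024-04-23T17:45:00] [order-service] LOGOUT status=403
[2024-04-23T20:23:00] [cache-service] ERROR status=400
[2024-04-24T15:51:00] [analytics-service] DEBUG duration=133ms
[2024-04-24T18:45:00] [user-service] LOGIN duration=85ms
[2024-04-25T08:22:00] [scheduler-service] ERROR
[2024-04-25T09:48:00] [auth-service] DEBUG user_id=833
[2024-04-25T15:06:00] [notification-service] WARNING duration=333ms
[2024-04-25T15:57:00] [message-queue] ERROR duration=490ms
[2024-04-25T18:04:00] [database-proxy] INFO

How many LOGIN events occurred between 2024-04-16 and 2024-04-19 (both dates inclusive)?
6

To filter by date range:

1. Date range: 2024-04-16 through 2024-04-19, both dates inclusive
2. Filter for LOGIN events whose date falls in this range
3. Count matching events: 6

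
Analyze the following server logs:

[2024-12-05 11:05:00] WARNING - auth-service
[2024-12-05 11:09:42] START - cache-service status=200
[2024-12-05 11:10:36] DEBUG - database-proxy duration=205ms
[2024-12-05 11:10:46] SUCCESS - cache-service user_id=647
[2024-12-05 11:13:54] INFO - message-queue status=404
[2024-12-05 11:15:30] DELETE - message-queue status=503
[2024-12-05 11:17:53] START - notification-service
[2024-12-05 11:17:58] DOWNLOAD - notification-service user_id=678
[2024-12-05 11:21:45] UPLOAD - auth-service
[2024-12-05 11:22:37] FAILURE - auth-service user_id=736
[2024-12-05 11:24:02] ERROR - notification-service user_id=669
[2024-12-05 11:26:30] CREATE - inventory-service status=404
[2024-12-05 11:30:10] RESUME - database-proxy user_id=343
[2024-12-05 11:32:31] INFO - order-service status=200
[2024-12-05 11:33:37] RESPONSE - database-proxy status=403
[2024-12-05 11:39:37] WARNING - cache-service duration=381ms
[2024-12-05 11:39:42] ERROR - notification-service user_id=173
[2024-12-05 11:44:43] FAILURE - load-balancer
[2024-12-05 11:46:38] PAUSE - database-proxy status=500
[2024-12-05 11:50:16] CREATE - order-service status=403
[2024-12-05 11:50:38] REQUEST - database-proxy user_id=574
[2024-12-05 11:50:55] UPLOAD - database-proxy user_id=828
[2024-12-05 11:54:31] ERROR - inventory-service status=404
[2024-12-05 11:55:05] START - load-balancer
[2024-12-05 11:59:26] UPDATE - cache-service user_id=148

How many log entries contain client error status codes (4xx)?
5

To find matching entries:

1. Pattern to match: client error status codes (4xx)
2. Scan each log entry for the pattern
3. Count matches: 5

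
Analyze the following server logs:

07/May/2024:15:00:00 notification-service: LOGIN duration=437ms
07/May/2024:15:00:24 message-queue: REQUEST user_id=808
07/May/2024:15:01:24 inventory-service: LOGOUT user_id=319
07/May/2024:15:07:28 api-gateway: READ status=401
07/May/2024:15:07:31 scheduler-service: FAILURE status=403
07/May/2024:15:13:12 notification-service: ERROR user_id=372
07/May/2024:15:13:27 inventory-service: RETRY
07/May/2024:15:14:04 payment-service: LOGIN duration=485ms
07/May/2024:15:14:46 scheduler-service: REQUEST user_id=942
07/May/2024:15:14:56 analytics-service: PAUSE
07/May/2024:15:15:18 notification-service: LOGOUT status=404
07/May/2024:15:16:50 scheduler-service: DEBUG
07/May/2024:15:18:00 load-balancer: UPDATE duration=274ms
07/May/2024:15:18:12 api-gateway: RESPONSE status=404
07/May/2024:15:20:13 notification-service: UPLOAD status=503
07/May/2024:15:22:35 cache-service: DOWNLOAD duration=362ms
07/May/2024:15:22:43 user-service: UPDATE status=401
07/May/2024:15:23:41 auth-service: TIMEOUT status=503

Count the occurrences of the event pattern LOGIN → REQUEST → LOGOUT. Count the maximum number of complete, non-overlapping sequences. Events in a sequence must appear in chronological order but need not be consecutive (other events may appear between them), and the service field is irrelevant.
2

To count sequences:

1. Look for pattern: LOGIN → REQUEST → LOGOUT
2. Greedily scan the log in chronological order, matching each sequence element in turn (ignoring service)
3. Each time the full pattern completes, increment the count and restart matching from the next event
4. Complete non-overlapping sequences found: 2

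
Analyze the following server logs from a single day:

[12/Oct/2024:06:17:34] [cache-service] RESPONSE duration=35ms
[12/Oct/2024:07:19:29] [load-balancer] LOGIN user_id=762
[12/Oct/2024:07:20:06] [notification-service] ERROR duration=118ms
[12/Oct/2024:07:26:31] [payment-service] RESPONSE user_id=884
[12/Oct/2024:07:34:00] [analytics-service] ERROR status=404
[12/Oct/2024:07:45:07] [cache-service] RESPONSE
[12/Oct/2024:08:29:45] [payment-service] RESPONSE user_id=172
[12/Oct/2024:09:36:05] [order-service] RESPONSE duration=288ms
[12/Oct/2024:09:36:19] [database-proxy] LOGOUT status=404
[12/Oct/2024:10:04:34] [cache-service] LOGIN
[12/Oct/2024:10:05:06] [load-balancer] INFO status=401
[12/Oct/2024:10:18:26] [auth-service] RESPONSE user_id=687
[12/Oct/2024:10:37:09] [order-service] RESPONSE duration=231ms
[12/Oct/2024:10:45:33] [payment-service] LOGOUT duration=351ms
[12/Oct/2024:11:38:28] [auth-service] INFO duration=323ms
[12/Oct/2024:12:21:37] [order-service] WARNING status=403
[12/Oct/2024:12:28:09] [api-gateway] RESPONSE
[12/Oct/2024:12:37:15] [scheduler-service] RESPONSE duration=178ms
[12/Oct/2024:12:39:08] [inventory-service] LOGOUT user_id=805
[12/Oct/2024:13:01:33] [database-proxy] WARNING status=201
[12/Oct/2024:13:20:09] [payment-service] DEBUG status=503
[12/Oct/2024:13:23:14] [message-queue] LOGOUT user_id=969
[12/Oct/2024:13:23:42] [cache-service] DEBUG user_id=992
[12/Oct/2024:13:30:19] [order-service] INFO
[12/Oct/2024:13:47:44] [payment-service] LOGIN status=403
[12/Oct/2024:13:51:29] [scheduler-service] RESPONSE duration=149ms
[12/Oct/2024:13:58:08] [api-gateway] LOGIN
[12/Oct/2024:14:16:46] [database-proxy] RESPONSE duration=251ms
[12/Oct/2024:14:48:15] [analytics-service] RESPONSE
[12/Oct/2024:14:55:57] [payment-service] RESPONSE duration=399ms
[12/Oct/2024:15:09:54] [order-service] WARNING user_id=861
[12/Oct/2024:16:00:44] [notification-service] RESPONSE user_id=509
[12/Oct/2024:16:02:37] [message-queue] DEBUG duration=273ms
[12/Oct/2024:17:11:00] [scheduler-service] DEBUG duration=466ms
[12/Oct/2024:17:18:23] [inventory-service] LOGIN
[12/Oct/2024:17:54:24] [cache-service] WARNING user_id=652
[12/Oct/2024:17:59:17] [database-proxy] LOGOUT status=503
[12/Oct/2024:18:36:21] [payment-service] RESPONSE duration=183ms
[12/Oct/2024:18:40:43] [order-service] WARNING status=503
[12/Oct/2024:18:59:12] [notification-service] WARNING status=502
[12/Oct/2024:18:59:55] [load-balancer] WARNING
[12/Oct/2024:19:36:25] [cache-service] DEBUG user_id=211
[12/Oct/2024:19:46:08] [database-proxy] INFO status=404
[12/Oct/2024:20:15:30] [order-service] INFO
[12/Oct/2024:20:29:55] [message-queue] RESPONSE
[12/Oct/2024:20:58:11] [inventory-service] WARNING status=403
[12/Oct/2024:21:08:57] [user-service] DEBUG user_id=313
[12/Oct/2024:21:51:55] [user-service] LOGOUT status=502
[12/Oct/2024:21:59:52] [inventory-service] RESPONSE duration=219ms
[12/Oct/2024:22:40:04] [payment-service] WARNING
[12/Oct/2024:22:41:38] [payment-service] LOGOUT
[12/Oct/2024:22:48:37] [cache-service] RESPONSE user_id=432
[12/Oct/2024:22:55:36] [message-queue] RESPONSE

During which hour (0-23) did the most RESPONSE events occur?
14

To find the peak hour:

1. Group all RESPONSE events by hour
2. Count events in each hour
3. Find hour with maximum count
4. Peak hour: 14 (with 3 events)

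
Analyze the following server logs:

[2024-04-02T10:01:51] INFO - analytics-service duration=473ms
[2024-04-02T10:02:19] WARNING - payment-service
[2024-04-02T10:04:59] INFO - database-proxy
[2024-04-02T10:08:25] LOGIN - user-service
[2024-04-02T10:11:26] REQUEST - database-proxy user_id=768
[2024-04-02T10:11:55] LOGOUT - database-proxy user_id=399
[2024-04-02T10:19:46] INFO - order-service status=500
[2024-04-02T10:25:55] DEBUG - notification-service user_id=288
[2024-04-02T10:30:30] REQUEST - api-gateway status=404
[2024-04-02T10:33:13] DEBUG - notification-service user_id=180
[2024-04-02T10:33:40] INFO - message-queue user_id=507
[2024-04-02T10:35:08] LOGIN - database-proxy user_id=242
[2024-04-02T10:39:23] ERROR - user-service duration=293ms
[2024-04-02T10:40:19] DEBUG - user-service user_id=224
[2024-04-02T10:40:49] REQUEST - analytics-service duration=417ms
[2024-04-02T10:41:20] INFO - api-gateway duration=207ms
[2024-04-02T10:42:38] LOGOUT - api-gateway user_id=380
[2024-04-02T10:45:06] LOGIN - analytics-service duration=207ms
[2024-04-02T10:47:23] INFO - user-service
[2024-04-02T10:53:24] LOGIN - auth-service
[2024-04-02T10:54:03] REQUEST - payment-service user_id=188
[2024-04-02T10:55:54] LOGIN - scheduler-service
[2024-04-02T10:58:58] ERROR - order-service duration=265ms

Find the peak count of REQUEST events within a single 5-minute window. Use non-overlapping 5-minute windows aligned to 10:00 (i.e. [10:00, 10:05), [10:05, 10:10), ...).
1

To find the burst window:

1. Divide the log period into non-overlapping 5-minute windows starting at 10:00
2. Count REQUEST events in each window
3. Find the window with maximum count
4. Maximum events in a window: 1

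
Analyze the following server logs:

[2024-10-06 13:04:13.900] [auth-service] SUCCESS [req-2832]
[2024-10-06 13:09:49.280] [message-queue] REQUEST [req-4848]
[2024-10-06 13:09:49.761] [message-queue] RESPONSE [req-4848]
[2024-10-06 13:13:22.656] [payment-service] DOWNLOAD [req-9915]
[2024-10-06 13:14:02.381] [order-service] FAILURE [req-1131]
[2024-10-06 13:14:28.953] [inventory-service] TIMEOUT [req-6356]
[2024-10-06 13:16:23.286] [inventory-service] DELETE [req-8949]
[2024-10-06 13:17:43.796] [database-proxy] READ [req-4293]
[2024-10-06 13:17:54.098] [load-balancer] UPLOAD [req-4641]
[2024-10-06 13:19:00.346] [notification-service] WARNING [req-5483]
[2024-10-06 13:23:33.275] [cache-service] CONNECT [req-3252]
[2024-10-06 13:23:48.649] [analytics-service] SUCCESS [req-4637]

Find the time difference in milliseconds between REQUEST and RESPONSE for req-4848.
481

To calculate latency:

1. Find REQUEST with id req-4848: 2024-10-06 13:09:49.280
2. Find RESPONSE with id req-4848: 2024-10-06 13:09:49.761
3. Latency: 2024-10-06 13:09:49.761 - 2024-10-06 13:09:49.280 = 481ms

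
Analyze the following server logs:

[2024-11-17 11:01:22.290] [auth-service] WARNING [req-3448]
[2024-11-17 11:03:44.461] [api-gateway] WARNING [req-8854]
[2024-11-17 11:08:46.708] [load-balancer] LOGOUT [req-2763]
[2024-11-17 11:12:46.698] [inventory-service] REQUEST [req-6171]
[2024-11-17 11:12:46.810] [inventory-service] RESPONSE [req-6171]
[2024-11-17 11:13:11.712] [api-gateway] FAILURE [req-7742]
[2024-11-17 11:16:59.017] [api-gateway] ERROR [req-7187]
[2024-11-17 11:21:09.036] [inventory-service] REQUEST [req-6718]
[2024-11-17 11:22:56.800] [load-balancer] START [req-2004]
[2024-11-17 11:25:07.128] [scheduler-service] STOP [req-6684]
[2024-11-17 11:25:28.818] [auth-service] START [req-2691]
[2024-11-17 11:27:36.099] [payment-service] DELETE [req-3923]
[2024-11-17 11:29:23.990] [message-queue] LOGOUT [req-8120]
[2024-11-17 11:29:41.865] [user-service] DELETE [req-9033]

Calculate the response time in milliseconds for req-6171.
112

To calculate latency:

1. Find REQUEST with id req-6171: 2024-11-17 11:12:46.698
2. Find RESPONSE with id req-6171: 2024-11-17 11:12:46.810
3. Latency: 2024-11-17 11:12:46.810 - 2024-11-17 11:12:46.698 = 112ms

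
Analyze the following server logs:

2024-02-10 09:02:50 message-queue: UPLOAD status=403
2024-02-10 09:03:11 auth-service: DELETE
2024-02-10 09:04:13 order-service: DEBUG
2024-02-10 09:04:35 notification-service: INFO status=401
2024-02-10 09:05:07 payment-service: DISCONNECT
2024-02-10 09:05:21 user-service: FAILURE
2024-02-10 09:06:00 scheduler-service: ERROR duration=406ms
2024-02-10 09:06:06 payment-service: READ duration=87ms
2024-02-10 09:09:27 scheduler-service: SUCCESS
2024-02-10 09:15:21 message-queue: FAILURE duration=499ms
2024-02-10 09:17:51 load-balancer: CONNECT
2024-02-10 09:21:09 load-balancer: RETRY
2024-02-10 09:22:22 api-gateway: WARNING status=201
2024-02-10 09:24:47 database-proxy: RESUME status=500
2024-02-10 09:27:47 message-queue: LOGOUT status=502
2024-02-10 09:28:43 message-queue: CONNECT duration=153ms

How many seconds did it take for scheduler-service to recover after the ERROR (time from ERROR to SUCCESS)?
207

To calculate recovery time:

1. Find ERROR event for scheduler-service: 2024-02-10 09:06:00
2. Find next SUCCESS event for scheduler-service: 2024-02-10 09:09:27
3. Recovery time: 2024-02-10 09:09:27 - 2024-02-10 09:06:00 = 207 seconds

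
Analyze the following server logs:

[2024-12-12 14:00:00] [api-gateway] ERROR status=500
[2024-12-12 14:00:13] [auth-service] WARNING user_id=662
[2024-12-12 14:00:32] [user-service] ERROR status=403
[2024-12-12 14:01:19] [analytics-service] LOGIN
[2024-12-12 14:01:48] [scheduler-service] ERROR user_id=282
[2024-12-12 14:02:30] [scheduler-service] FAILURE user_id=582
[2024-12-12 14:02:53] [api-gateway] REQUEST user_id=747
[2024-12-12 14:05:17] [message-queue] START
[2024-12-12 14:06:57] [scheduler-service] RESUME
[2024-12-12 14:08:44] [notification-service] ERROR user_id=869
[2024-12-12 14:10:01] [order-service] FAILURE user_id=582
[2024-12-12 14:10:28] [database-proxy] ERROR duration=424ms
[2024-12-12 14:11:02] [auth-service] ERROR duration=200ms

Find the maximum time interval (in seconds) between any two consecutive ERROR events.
416

To find the longest gap:

1. Extract all ERROR events in chronological order
2. Calculate time differences between consecutive events
3. Find the maximum difference
4. Longest gap: 416 seconds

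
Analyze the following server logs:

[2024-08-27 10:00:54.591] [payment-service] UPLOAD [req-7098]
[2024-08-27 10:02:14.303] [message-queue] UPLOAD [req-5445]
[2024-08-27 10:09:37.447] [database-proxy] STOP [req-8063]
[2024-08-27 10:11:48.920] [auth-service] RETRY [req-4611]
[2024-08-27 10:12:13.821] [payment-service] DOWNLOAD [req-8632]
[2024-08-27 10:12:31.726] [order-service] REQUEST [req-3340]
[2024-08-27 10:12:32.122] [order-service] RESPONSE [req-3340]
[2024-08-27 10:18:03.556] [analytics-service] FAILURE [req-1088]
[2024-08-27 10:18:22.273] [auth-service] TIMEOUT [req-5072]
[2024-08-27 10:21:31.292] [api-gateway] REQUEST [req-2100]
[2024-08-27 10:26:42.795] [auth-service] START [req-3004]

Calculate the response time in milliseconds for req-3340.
396

To calculate latency:

1. Find REQUEST with id req-3340: 2024-08-27 10:12:31.726
2. Find RESPONSE with id req-3340: 2024-08-27 10:12:32.122
3. Latency: 2024-08-27 10:12:32.122 - 2024-08-27 10:12:31.726 = 396ms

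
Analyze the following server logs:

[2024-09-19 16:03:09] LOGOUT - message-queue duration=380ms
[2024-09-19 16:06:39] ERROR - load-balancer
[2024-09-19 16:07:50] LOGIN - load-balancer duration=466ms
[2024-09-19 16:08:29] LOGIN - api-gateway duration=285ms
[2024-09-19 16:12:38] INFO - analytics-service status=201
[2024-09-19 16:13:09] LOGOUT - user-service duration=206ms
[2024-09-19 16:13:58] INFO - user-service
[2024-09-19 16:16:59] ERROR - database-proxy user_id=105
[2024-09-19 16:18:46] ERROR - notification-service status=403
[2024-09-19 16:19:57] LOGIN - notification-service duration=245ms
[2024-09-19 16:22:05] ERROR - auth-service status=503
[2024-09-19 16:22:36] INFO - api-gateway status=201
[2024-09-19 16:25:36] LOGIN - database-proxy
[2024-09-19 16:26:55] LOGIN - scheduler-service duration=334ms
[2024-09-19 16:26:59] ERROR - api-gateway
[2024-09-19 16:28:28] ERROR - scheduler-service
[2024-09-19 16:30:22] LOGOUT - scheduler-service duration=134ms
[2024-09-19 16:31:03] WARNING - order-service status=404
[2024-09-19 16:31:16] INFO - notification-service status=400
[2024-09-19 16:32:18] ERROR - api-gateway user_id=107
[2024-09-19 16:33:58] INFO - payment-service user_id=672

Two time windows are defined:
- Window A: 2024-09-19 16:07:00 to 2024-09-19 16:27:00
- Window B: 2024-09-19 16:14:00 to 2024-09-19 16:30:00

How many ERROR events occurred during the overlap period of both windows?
4

To find overlap events:

1. Window A: 2024-09-19 16:07:00 to 2024-09-19 16:27:00
2. Window B: 2024-09-19 16:14:00 to 2024-09-19 16:30:00
3. Overlap period: 2024-09-19 16:14:00 to 2024-09-19 16:27:00
4. Count ERROR events in overlap: 4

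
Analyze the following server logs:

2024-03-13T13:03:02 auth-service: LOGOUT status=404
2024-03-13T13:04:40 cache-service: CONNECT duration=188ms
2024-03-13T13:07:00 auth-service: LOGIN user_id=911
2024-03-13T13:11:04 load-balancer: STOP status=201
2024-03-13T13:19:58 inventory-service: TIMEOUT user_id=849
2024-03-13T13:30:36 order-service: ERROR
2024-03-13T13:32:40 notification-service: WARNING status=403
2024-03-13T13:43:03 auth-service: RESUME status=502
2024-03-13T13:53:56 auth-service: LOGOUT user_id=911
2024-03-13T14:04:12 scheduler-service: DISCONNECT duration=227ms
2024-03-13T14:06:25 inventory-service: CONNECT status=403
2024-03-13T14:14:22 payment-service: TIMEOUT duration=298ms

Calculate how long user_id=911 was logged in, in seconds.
2816

To calculate session duration:

1. Find LOGIN event for user_id=911: 2024-03-13T13:07:00
2. Find LOGOUT event for user_id=911: 2024-03-13T13:53:56
3. Session duration: 2024-03-13T13:53:56 - 2024-03-13T13:07:00 = 2816 seconds (46 minutes)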